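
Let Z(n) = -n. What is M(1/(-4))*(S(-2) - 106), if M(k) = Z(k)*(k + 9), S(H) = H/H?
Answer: -3675/16 ≈ -229.69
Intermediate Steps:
S(H) = 1
M(k) = -k*(9 + k) (M(k) = (-k)*(k + 9) = (-k)*(9 + k) = -k*(9 + k))
M(1/(-4))*(S(-2) - 106) = (-1*(9 + 1/(-4))/(-4))*(1 - 106) = -1*(-1/4)*(9 - 1/4)*(-105) = -1*(-1/4)*35/4*(-105) = (35/16)*(-105) = -3675/16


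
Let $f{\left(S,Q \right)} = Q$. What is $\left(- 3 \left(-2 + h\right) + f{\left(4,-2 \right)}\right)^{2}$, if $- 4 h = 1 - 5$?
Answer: $1$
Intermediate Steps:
$h = 1$ ($h = - \frac{1 - 5}{4} = \left(- \frac{1}{4}\right) \left(-4\right) = 1$)
$\left(- 3 \left(-2 + h\right) + f{\left(4,-2 \right)}\right)^{2} = \left(- 3 \left(-2 + 1\right) - 2\right)^{2} = \left(\left(-3\right) \left(-1\right) - 2\right)^{2} = \left(3 - 2\right)^{2} = 1^{2} = 1$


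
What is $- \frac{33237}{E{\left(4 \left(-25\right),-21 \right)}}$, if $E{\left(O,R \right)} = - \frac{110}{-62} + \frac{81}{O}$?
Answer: $- \frac{103034700}{2989} \approx -34471.0$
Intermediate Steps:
$E{\left(O,R \right)} = \frac{55}{31} + \frac{81}{O}$ ($E{\left(O,R \right)} = \left(-110\right) \left(- \frac{1}{62}\right) + \frac{81}{O} = \frac{55}{31} + \frac{81}{O}$)
$- \frac{33237}{E{\left(4 \left(-25\right),-21 \right)}} = - \frac{33237}{\frac{55}{31} + \frac{81}{4 \left(-25\right)}} = - \frac{33237}{\frac{55}{31} + \frac{81}{-100}} = - \frac{33237}{\frac{55}{31} + 81 \left(- \frac{1}{100}\right)} = - \frac{33237}{\frac{55}{31} - \frac{81}{100}} = - \frac{33237}{\frac{2989}{3100}} = \left(-33237\right) \frac{3100}{2989} = - \frac{103034700}{2989}$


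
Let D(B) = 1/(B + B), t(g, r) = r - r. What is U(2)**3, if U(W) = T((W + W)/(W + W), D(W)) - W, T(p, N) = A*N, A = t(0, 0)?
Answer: -8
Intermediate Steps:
t(g, r) = 0
A = 0
D(B) = 1/(2*B)
T(p, N) = 0 (T(p, N) = 0*N = 0)
U(W) = -W (U(W) = 0 - W = -W)
U(2)**3 = (-1*2)**3 = (-2)**3 = -8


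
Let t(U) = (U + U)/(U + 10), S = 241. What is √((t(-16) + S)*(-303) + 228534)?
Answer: √153895 ≈ 392.29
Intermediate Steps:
t(U) = 2*U/(10 + U) (t(U) = (2*U)/(10 + U) = 2*U/(10 + U))
√((t(-16) + S)*(-303) + 228534) = √((2*(-16)/(10 - 16) + 241)*(-303) + 228534) = √((2*(-16)/(-6) + 241)*(-303) + 228534) = √((2*(-16)*(-⅙) + 241)*(-303) + 228534) = √((16/3 + 241)*(-303) + 228534) = √((739/3)*(-303) + 228534) = √(-74639 + 228534) = √153895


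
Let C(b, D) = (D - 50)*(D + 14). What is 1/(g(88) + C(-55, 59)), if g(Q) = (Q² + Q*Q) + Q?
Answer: 1/16233 ≈ 6.1603e-5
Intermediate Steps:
C(b, D) = (-50 + D)*(14 + D)
g(Q) = Q + 2*Q² (g(Q) = (Q² + Q²) + Q = 2*Q² + Q = Q + 2*Q²)
1/(g(88) + C(-55, 59)) = 1/(88*(1 + 2*88) + (-700 + 59² - 36*59)) = 1/(88*(1 + 176) + (-700 + 3481 - 2124)) = 1/(88*177 + 657) = 1/(15576 + 657) = 1/16233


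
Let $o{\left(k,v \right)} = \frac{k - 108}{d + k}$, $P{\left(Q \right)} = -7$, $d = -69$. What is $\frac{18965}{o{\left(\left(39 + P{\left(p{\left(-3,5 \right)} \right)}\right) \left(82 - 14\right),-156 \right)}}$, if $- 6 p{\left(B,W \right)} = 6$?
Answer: $\frac{39959255}{2068} \approx 19323.0$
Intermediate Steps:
$p{\left(B,W \right)} = -1$ ($p{\left(B,W \right)} = \left(- \frac{1}{6}\right) 6 = -1$)
$o{\left(k,v \right)} = \frac{-108 + k}{-69 + k}$ ($o{\left(k,v \right)} = \frac{k - 108}{-69 + k} = \frac{-108 + k}{-69 + k}$)
$\frac{18965}{o{\left(\left(39 + P{\left(p{\left(-3,5 \right)} \right)}\right) \left(82 - 14\right),-156 \right)}} = \frac{18965}{\frac{1}{-69 + \left(39 - 7\right) \left(82 - 14\right)} \left(-108 + \left(39 - 7\right) \left(82 - 14\right)\right)} = \frac{18965}{\frac{1}{-69 + 32 \cdot 68} \left(-108 + 32 \cdot 68\right)} = \frac{18965}{\frac{1}{-69 + 2176} \left(-108 + 2176\right)} = \frac{18965}{\frac{1}{2107} \cdot 2068} = \frac{18965}{\frac{2068}{2107}} = 18965 \cdot \frac{2107}{2068} = \frac{39959255}{2068}$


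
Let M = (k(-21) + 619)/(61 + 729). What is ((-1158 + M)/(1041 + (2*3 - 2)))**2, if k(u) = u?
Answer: 208950466321/170383200625 ≈ 1.2264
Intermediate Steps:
M = 299/395 (M = (-21 + 619)/(61 + 729) = 598/790 = 598*(1/790) = 299/395 ≈ 0.75696)
((-1158 + M)/(1041 + (2*3 - 2)))**2 = ((-1158 + 299/395)/(1041 + (2*3 - 2)))**2 = (-457111/(395*(1041 + (6 - 2))))**2 = (-457111/(395*(1041 + 4)))**2 = (-457111/395/1045)**2 = (-457111/395*1/1045)**2 = (-457111/412775)**2 = 208950466321/170383200625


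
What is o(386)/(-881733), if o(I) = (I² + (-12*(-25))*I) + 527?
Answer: -88441/293911 ≈ -0.30091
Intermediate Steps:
o(I) = 527 + I² + 300*I (o(I) = (I² + 300*I) + 527 = 527 + I² + 300*I)
o(386)/(-881733) = (527 + 386² + 300*386)/(-881733) = (527 + 148996 + 115800)*(-1/881733) = 265323*(-1/881733) = -88441/293911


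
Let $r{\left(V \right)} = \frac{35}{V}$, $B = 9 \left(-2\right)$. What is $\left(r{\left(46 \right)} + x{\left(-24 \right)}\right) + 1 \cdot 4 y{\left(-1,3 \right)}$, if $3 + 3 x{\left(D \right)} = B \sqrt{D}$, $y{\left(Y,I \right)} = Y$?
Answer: $- \frac{195}{46} - 12 i \sqrt{6} \approx -4.2391 - 29.394 i$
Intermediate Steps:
$B = -18$
$x{\left(D \right)} = -1 - 6 \sqrt{D}$ ($x{\left(D \right)} = -1 + \frac{\left(-18\right) \sqrt{D}}{3} = -1 - 6 \sqrt{D}$)
$\left(r{\left(46 \right)} + x{\left(-24 \right)}\right) + 1 \cdot 4 y{\left(-1,3 \right)} = \left(\frac{35}{46} - \left(1 + 6 \sqrt{-24}\right)\right) + 1 \cdot 4 \left(-1\right) = \left(35 \cdot \frac{1}{46} - \left(1 + 6 \cdot 2 i \sqrt{6}\right)\right) + 4 \left(-1\right) = \left(\frac{35}{46} - \left(1 + 12 i \sqrt{6}\right)\right) - 4 = \left(- \frac{11}{46} - 12 i \sqrt{6}\right) - 4 = - \frac{195}{46} - 12 i \sqrt{6}$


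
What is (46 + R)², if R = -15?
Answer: 961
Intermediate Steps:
(46 + R)² = (46 - 15)² = 31² = 961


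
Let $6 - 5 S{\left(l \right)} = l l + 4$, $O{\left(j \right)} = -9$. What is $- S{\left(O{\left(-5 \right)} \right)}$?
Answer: $\frac{79}{5} \approx 15.8$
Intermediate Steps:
$S{\left(l \right)} = \frac{2}{5} - \frac{l^{2}}{5}$ ($S{\left(l \right)} = \frac{6}{5} - \frac{l l + 4}{5} = \frac{6}{5} - \frac{l^{2} + 4}{5} = \frac{6}{5} - \frac{4 + l^{2}}{5} = \frac{6}{5} - \left(\frac{4}{5} + \frac{l^{2}}{5}\right) = \frac{2}{5} - \frac{l^{2}}{5}$)
$- S{\left(O{\left(-5 \right)} \right)} = - (\frac{2}{5} - \frac{\left(-9\right)^{2}}{5}) = - (\frac{2}{5} - \frac{81}{5}) = \left(-1\right) \left(- \frac{79}{5}\right) = \frac{79}{5}$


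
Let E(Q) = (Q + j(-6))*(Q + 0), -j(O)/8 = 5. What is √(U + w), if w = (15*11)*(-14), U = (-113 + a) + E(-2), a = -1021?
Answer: 4*I*√210 ≈ 57.966*I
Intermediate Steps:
j(O) = -40 (j(O) = -8*5 = -40)
E(Q) = Q*(-40 + Q) (E(Q) = (Q - 40)*(Q + 0) = (-40 + Q)*Q = Q*(-40 + Q))
U = -1050 (U = (-113 - 1021) - 2*(-40 - 2) = -1134 - 2*(-42) = -1134 + 84 = -1050)
w = -2310 (w = 165*(-14) = -2310)
√(U + w) = √(-1050 - 2310) = √(-3360) = 4*I*√210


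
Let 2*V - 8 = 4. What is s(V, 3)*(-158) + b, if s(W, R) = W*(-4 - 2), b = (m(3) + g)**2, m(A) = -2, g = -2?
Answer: 5704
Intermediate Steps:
V = 6 (V = 4 + (1/2)*4 = 4 + 2 = 6)
b = 16 (b = (-2 - 2)**2 = (-4)**2 = 16)
s(W, R) = -6*W (s(W, R) = W*(-6) = -6*W)
s(V, 3)*(-158) + b = -6*6*(-158) + 16 = -36*(-158) + 16 = 5688 + 16 = 5704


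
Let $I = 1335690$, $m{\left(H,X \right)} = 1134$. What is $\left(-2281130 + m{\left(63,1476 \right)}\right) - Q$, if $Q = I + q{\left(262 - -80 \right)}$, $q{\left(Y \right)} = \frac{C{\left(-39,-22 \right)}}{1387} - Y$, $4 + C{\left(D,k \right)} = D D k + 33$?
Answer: $- \frac{5014448695}{1387} \approx -3.6153 \cdot 10^{6}$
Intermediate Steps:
$C{\left(D,k \right)} = 29 + k D^{2}$ ($C{\left(D,k \right)} = -4 + \left(D D k + 33\right) = -4 + \left(D^{2} k + 33\right) = -4 + \left(k D^{2} + 33\right) = -4 + \left(33 + k D^{2}\right) = 29 + k D^{2}$)
$q{\left(Y \right)} = - \frac{33433}{1387} - Y$ ($q{\left(Y \right)} = \frac{29 - 22 \left(-39\right)^{2}}{1387} - Y = \left(29 - 33462\right) \frac{1}{1387} - Y = \left(-33433\right) \frac{1}{1387} - Y = - \frac{33433}{1387} - Y$)
$Q = \frac{1852094243}{1387}$ ($Q = 1335690 - \left(\frac{396827}{1387} + 80\right) = 1335690 - \frac{507787}{1387} = \frac{1852094243}{1387} \approx 1.3353 \cdot 10^{6}$)
$\left(-2281130 + m{\left(63,1476 \right)}\right) - Q = \left(-2281130 + 1134\right) - \frac{1852094243}{1387} = -2279996 - \frac{1852094243}{1387} = - \frac{5014448695}{1387}$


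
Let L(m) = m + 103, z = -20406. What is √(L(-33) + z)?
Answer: 4*I*√1271 ≈ 142.6*I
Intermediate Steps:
L(m) = 103 + m
√(L(-33) + z) = √((103 - 33) - 20406) = √(70 - 20406) = √(-20336) = 4*I*√1271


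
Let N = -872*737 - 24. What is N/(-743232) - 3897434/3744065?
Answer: -7663000312/43479826845 ≈ -0.17624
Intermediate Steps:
N = -642688 (N = -642664 - 24 = -642688)
N/(-743232) - 3897434/3744065 = -642688/(-743232) - 3897434/3744065 = -642688*(-1/743232) - 3897434*1/3744065 = 10042/11613 - 3897434/3744065 = -7663000312/43479826845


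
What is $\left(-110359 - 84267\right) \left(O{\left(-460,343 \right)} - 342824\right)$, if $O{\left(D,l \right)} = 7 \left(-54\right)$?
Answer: $66796032452$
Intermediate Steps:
$O{\left(D,l \right)} = -378$
$\left(-110359 - 84267\right) \left(O{\left(-460,343 \right)} - 342824\right) = \left(-110359 - 84267\right) \left(-378 - 342824\right) = \left(-194626\right) \left(-343202\right) = 66796032452$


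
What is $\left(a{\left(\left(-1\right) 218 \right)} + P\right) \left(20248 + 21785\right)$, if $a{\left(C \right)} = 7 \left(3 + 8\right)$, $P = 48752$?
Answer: $2052429357$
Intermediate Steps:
$a{\left(C \right)} = 77$ ($a{\left(C \right)} = 7 \cdot 11 = 77$)
$\left(a{\left(\left(-1\right) 218 \right)} + P\right) \left(20248 + 21785\right) = \left(77 + 48752\right) \left(20248 + 21785\right) = 48829 \cdot 42033 = 2052429357$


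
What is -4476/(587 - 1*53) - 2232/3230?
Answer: -1304114/143735 ≈ -9.0730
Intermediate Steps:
-4476/(587 - 1*53) - 2232/3230 = -4476/(587 - 53) - 2232*1/3230 = -4476/534 - 1116/1615 = -4476*1/534 - 1116/1615 = -746/89 - 1116/1615 = -1304114/143735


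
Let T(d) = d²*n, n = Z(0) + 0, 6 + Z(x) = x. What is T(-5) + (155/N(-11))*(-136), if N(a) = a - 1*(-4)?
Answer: 20030/7 ≈ 2861.4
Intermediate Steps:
Z(x) = -6 + x
n = -6 (n = (-6 + 0) + 0 = -6 + 0 = -6)
N(a) = 4 + a (N(a) = a + 4 = 4 + a)
T(d) = -6*d² (T(d) = d²*(-6) = -6*d²)
T(-5) + (155/N(-11))*(-136) = -6*(-5)² + (155/(4 - 11))*(-136) = -6*25 + (155/(-7))*(-136) = -150 + (155*(-⅐))*(-136) = -150 - 155/7*(-136) = -150 + 21080/7 = 20030/7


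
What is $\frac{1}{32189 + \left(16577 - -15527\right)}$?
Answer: $\frac{1}{64293} \approx 1.5554 \cdot 10^{-5}$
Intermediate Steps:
$\frac{1}{32189 + \left(16577 - -15527\right)} = \frac{1}{32189 + \left(16577 + 15527\right)} = \frac{1}{32189 + 32104} = \frac{1}{64293}$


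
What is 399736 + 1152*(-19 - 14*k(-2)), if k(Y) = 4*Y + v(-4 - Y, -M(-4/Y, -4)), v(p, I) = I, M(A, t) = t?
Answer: 442360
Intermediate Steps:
k(Y) = 4 + 4*Y (k(Y) = 4*Y - 1*(-4) = 4*Y + 4 = 4 + 4*Y)
399736 + 1152*(-19 - 14*k(-2)) = 399736 + 1152*(-19 - 14*(4 + 4*(-2))) = 399736 + 1152*(-19 - 14*(4 - 8)) = 399736 + 1152*(-19 - 14*(-4)) = 399736 + 1152*(-19 + 56) = 399736 + 1152*37 = 399736 + 42624 = 442360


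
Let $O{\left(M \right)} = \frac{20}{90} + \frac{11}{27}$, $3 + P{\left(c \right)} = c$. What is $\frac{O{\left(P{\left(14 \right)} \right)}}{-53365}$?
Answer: $- \frac{17}{1440855} \approx -1.1799 \cdot 10^{-5}$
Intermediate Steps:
$P{\left(c \right)} = -3 + c$
$O{\left(M \right)} = \frac{17}{27}$ ($O{\left(M \right)} = 20 \cdot \frac{1}{90} + 11 \cdot \frac{1}{27} = \frac{2}{9} + \frac{11}{27} = \frac{17}{27}$)
$\frac{O{\left(P{\left(14 \right)} \right)}}{-53365} = \frac{17}{27 \left(-53365\right)} = \frac{17}{27} \left(- \frac{1}{53365}\right) = - \frac{17}{1440855}$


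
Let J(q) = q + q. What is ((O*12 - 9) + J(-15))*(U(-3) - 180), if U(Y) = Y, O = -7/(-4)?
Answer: 3294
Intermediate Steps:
O = 7/4 (O = -7*(-¼) = 7/4 ≈ 1.7500)
J(q) = 2*q
((O*12 - 9) + J(-15))*(U(-3) - 180) = (((7/4)*12 - 9) + 2*(-15))*(-3 - 180) = ((21 - 9) - 30)*(-183) = (12 - 30)*(-183) = -18*(-183) = 3294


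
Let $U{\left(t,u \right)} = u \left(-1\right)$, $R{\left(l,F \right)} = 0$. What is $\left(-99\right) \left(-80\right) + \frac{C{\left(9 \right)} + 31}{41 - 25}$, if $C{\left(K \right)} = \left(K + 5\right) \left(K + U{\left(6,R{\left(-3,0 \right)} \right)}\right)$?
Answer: $\frac{126877}{16} \approx 7929.8$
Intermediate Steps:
$U{\left(t,u \right)} = - u$
$C{\left(K \right)} = K \left(5 + K\right)$ ($C{\left(K \right)} = \left(K + 5\right) \left(K - 0\right) = \left(5 + K\right) \left(K + 0\right) = \left(5 + K\right) K = K \left(5 + K\right)$)
$\left(-99\right) \left(-80\right) + \frac{C{\left(9 \right)} + 31}{41 - 25} = \left(-99\right) \left(-80\right) + \frac{9 \left(5 + 9\right) + 31}{41 - 25} = 7920 + \frac{9 \cdot 14 + 31}{16} = 7920 + \left(126 + 31\right) \frac{1}{16} = 7920 + 157 \cdot \frac{1}{16} = 7920 + \frac{157}{16} = \frac{126877}{16}$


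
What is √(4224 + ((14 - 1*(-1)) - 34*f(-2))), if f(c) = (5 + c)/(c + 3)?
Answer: √4137 ≈ 64.319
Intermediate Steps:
f(c) = (5 + c)/(3 + c)
√(4224 + ((14 - 1*(-1)) - 34*f(-2))) = √(4224 + ((14 - 1*(-1)) - 34*(5 - 2)/(3 - 2))) = √(4224 + ((14 + 1) - 34*3/1)) = √(4224 + (15 - 34*3)) = √(4224 + (15 - 102)) = √(4224 - 87) = √4137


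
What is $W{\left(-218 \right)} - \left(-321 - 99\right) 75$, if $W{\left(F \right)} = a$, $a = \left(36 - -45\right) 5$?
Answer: $31905$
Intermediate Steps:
$a = 405$ ($a = \left(36 + 45\right) 5 = 81 \cdot 5 = 405$)
$W{\left(F \right)} = 405$
$W{\left(-218 \right)} - \left(-321 - 99\right) 75 = 405 - \left(-321 - 99\right) 75 = 405 - \left(-420\right) 75 = 405 - -31500 = 405 + 31500 = 31905$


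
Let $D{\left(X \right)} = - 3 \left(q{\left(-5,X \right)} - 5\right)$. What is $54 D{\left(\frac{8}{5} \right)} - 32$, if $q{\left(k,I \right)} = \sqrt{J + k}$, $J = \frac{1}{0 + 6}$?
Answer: $778 - 27 i \sqrt{174} \approx 778.0 - 356.15 i$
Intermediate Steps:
$J = \frac{1}{6} \approx 0.16667$
$q{\left(k,I \right)} = \sqrt{\frac{1}{6} + k}$
$D{\left(X \right)} = 15 - \frac{i \sqrt{174}}{2}$ ($D{\left(X \right)} = - 3 \left(\frac{\sqrt{6 + 36 \left(-5\right)}}{6} - 5\right) = - 3 \left(\frac{\sqrt{6 - 180}}{6} - 5\right) = - 3 \left(\frac{\sqrt{-174}}{6} - 5\right) = - 3 \left(\frac{i \sqrt{174}}{6} - 5\right) = - 3 \left(-5 + \frac{i \sqrt{174}}{6}\right) = 15 - \frac{i \sqrt{174}}{2}$)
$54 D{\left(\frac{8}{5} \right)} - 32 = 54 \left(15 - \frac{i \sqrt{174}}{2}\right) - 32 = \left(810 - 27 i \sqrt{174}\right) - 32 = 778 - 27 i \sqrt{174}$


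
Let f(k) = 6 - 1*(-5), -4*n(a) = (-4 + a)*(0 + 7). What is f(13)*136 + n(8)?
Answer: 1489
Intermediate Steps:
n(a) = 7 - 7*a/4 (n(a) = -(-4 + a)*(0 + 7)/4 = -(-4 + a)*7/4 = -(-28 + 7*a)/4 = 7 - 7*a/4)
f(k) = 11 (f(k) = 6 + 5 = 11)
f(13)*136 + n(8) = 11*136 + (7 - 7/4*8) = 1496 + (7 - 14) = 1496 - 7 = 1489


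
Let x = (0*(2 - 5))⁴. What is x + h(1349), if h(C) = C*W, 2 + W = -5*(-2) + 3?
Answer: 14839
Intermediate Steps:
W = 11 (W = -2 + (-5*(-2) + 3) = -2 + (10 + 3) = -2 + 13 = 11)
h(C) = 11*C (h(C) = C*11 = 11*C)
x = 0 (x = (0*(-3))⁴ = 0⁴ = 0)
x + h(1349) = 0 + 11*1349 = 0 + 14839 = 14839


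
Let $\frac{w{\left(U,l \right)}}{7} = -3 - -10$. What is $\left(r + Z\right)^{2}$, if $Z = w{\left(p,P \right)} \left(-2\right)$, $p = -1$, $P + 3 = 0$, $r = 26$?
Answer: $5184$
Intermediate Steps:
$P = -3$ ($P = -3 + 0 = -3$)
$w{\left(U,l \right)} = 49$ ($w{\left(U,l \right)} = 7 \left(-3 - -10\right) = 7 \left(-3 + 10\right) = 7 \cdot 7 = 49$)
$Z = -98$ ($Z = 49 \left(-2\right) = -98$)
$\left(r + Z\right)^{2} = \left(26 - 98\right)^{2} = \left(-72\right)^{2} = 5184$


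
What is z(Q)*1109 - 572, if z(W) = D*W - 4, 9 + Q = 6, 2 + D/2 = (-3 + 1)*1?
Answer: 21608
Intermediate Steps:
D = -8 (D = -4 + 2*((-3 + 1)*1) = -4 + 2*(-2*1) = -4 + 2*(-2) = -4 - 4 = -8)
Q = -3 (Q = -9 + 6 = -3)
z(W) = -4 - 8*W (z(W) = -8*W - 4 = -4 - 8*W)
z(Q)*1109 - 572 = (-4 - 8*(-3))*1109 - 572 = (-4 + 24)*1109 - 572 = 20*1109 - 572 = 22180 - 572 = 21608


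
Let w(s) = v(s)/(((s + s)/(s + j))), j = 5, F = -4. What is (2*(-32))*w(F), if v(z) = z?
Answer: -32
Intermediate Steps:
w(s) = 5/2 + s/2 (w(s) = s/(((s + s)/(s + 5))) = s/(((2*s)/(5 + s))) = s/((2*s/(5 + s))) = s*((5 + s)/(2*s)) = 5/2 + s/2)
(2*(-32))*w(F) = (2*(-32))*(5/2 + (½)*(-4)) = -64*(5/2 - 2) = -64*½ = -32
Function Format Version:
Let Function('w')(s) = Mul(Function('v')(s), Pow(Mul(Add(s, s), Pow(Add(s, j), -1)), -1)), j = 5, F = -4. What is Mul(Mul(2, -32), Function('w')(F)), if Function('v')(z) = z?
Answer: -32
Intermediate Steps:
Function('w')(s) = Add(Rational(5, 2), Mul(Rational(1, 2), s)) (Function('w')(s) = Mul(s, Pow(Mul(Add(s, s), Pow(Add(s, 5), -1)), -1)) = Mul(s, Pow(Mul(Mul(2, s), Pow(Add(5, s), -1)), -1)) = Mul(s, Pow(Mul(2, s, Pow(Add(5, s), -1)), -1)) = Mul(s, Mul(Rational(1, 2), Pow(s, -1), Add(5, s))) = Add(Rational(5, 2), Mul(Rational(1, 2), s)))
Mul(Mul(2, -32), Function('w')(F)) = Mul(Mul(2, -32), Add(Rational(5, 2), Mul(Rational(1, 2), -4))) = Mul(-64, Add(Rational(5, 2), -2)) = Mul(-64, Rational(1, 2)) = -32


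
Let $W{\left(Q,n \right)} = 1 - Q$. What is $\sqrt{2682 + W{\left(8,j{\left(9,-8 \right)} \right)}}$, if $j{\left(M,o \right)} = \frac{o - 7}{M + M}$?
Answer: $5 \sqrt{107} \approx 51.72$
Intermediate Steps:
$j{\left(M,o \right)} = \frac{-7 + o}{2 M}$
$\sqrt{2682 + W{\left(8,j{\left(9,-8 \right)} \right)}} = \sqrt{2682 + \left(1 - 8\right)} = \sqrt{2682 - 7} = \sqrt{2675} = 5 \sqrt{107}$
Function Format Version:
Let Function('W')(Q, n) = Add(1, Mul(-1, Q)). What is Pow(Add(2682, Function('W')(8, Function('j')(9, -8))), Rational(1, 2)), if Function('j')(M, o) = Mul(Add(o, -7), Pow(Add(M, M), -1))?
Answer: Mul(5, Pow(107, Rational(1, 2))) ≈ 51.720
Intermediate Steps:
Function('j')(M, o) = Mul(Rational(1, 2), Pow(M, -1), Add(-7, o)) (Function('j')(M, o) = Mul(Add(-7, o), Pow(Mul(2, M), -1)) = Mul(Add(-7, o), Mul(Rational(1, 2), Pow(M, -1))) = Mul(Rational(1, 2), Pow(M, -1), Add(-7, o)))
Pow(Add(2682, Function('W')(8, Function('j')(9, -8))), Rational(1, 2)) = Pow(Add(2682, Add(1, Mul(-1, 8))), Rational(1, 2)) = Pow(Add(2682, Add(1, -8)), Rational(1, 2)) = Pow(Add(2682, -7), Rational(1, 2)) = Pow(2675, Rational(1, 2)) = Mul(5, Pow(107, Rational(1, 2)))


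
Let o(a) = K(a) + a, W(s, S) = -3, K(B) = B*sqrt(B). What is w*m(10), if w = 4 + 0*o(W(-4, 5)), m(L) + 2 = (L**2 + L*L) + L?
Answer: 832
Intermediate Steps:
K(B) = B**(3/2)
o(a) = a + a**(3/2) (o(a) = a**(3/2) + a = a + a**(3/2))
m(L) = -2 + L + 2*L**2 (m(L) = -2 + ((L**2 + L*L) + L) = -2 + ((L**2 + L**2) + L) = -2 + (2*L**2 + L) = -2 + (L + 2*L**2) = -2 + L + 2*L**2)
w = 4 (w = 4 + 0*(-3 + (-3)**(3/2)) = 4 + 0*(-3 - 3*I*sqrt(3)) = 4 + 0 = 4)
w*m(10) = 4*(-2 + 10 + 2*10**2) = 4*(-2 + 10 + 2*100) = 4*(-2 + 10 + 200) = 4*208 = 832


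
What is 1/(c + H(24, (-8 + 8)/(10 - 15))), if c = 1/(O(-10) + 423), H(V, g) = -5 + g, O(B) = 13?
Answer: -436/2179 ≈ -0.20009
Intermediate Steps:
c = 1/436 (c = 1/(13 + 423) = 1/436 ≈ 0.0022936)
1/(c + H(24, (-8 + 8)/(10 - 15))) = 1/(1/436 + (-5 + (-8 + 8)/(10 - 15))) = 1/(1/436 + (-5 + 0/(-5))) = 1/(1/436 + (-5 + 0*(-1/5))) = 1/(1/436 + (-5 + 0)) = 1/(1/436 - 5) = 1/(-2179/436) = -436/2179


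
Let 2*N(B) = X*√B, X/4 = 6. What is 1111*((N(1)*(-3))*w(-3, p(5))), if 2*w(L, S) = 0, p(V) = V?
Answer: 0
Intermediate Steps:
X = 24 (X = 4*6 = 24)
w(L, S) = 0 (w(L, S) = (½)*0 = 0)
N(B) = 12*√B (N(B) = (24*√B)/2 = 12*√B)
1111*((N(1)*(-3))*w(-3, p(5))) = 1111*(((12*√1)*(-3))*0) = 1111*(((12*1)*(-3))*0) = 1111*((12*(-3))*0) = 1111*(-36*0) = 1111*0 = 0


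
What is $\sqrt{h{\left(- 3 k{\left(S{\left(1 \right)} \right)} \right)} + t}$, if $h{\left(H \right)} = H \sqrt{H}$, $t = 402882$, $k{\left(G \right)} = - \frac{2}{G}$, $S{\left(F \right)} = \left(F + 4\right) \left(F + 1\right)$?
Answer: $\frac{\sqrt{10072050 + 3 \sqrt{15}}}{5} \approx 634.73$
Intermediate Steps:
$S{\left(F \right)} = \left(1 + F\right) \left(4 + F\right)$ ($S{\left(F \right)} = \left(4 + F\right) \left(1 + F\right) = \left(1 + F\right) \left(4 + F\right)$)
$h{\left(H \right)} = H^{\frac{3}{2}}$
$\sqrt{h{\left(- 3 k{\left(S{\left(1 \right)} \right)} \right)} + t} = \sqrt{\left(- 3 \left(- \frac{2}{4 + 1^{2} + 5 \cdot 1}\right)\right)^{\frac{3}{2}} + 402882} = \sqrt{\left(- 3 \left(- \frac{2}{4 + 1 + 5}\right)\right)^{\frac{3}{2}} + 402882} = \sqrt{\left(- 3 \left(- \frac{2}{10}\right)\right)^{\frac{3}{2}} + 402882} = \sqrt{\left(- 3 \left(\left(-2\right) \frac{1}{10}\right)\right)^{\frac{3}{2}} + 402882} = \sqrt{\left(\left(-3\right) \left(- \frac{1}{5}\right)\right)^{\frac{3}{2}} + 402882} = \sqrt{\left(\frac{3}{5}\right)^{\frac{3}{2}} + 402882} = \sqrt{\frac{3 \sqrt{15}}{25} + 402882} = \sqrt{402882 + \frac{3 \sqrt{15}}{25}}$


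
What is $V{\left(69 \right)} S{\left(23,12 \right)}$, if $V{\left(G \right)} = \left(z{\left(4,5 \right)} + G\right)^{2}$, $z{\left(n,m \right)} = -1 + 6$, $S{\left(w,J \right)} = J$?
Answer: $65712$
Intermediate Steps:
$z{\left(n,m \right)} = 5$
$V{\left(G \right)} = \left(5 + G\right)^{2}$
$V{\left(69 \right)} S{\left(23,12 \right)} = \left(5 + 69\right)^{2} \cdot 12 = 74^{2} \cdot 12 = 5476 \cdot 12 = 65712$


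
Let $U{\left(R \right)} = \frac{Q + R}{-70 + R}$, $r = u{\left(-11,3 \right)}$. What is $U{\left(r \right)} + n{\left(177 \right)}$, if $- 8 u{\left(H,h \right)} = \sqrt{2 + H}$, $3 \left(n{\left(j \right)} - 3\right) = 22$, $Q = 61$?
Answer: $\frac{8902066}{940827} + \frac{3144 i}{313609} \approx 9.462 + 0.010025 i$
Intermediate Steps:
$n{\left(j \right)} = \frac{31}{3}$ ($n{\left(j \right)} = 3 + \frac{1}{3} \cdot 22 = 3 + \frac{22}{3} = \frac{31}{3}$)
$u{\left(H,h \right)} = - \frac{\sqrt{2 + H}}{8}$
$r = - \frac{3 i}{8}$ ($r = - \frac{\sqrt{2 - 11}}{8} = - \frac{\sqrt{-9}}{8} = - \frac{3 i}{8} \approx - 0.375 i$)
$U{\left(R \right)} = \frac{61 + R}{-70 + R}$
$U{\left(r \right)} + n{\left(177 \right)} = \frac{61 - \frac{3 i}{8}}{-70 - \frac{3 i}{8}} + \frac{31}{3} = \frac{64 \left(-70 + \frac{3 i}{8}\right)}{313609} \left(61 - \frac{3 i}{8}\right) + \frac{31}{3} = \frac{64 \left(-70 + \frac{3 i}{8}\right) \left(61 - \frac{3 i}{8}\right)}{313609} + \frac{31}{3} = \frac{31}{3} + \frac{64 \left(-70 + \frac{3 i}{8}\right) \left(61 - \frac{3 i}{8}\right)}{313609}$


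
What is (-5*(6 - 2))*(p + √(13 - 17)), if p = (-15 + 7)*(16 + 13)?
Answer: 4640 - 40*I ≈ 4640.0 - 40.0*I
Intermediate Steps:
p = -232 (p = -8*29 = -232)
(-5*(6 - 2))*(p + √(13 - 17)) = (-5*(6 - 2))*(-232 + √(13 - 17)) = (-5*4)*(-232 + √(-4)) = -20*(-232 + 2*I) = 4640 - 40*I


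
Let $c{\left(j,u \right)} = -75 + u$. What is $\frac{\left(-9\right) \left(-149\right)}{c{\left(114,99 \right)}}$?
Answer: $\frac{447}{8} \approx 55.875$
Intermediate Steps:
$\frac{\left(-9\right) \left(-149\right)}{c{\left(114,99 \right)}} = \frac{\left(-9\right) \left(-149\right)}{-75 + 99} = \frac{1341}{24} = 1341 \cdot \frac{1}{24} = \frac{447}{8}$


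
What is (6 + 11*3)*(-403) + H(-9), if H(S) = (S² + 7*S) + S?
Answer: -15708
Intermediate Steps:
H(S) = S² + 8*S
(6 + 11*3)*(-403) + H(-9) = (6 + 11*3)*(-403) - 9*(8 - 9) = (6 + 33)*(-403) - 9*(-1) = 39*(-403) + 9 = -15717 + 9 = -15708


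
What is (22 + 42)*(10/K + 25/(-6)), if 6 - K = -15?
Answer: -4960/21 ≈ -236.19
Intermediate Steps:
K = 21 (K = 6 - 1*(-15) = 6 + 15 = 21)
(22 + 42)*(10/K + 25/(-6)) = (22 + 42)*(10/21 + 25/(-6)) = 64*(10*(1/21) + 25*(-⅙)) = 64*(10/21 - 25/6) = 64*(-155/42) = -4960/21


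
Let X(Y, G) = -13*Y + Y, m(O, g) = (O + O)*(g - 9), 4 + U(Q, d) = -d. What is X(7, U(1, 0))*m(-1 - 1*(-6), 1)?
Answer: 6720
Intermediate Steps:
U(Q, d) = -4 - d
m(O, g) = 2*O*(-9 + g) (m(O, g) = (2*O)*(-9 + g) = 2*O*(-9 + g))
X(Y, G) = -12*Y
X(7, U(1, 0))*m(-1 - 1*(-6), 1) = (-12*7)*(2*(-1 - 1*(-6))*(-9 + 1)) = -168*(-1 + 6)*(-8) = -168*5*(-8) = -84*(-80) = 6720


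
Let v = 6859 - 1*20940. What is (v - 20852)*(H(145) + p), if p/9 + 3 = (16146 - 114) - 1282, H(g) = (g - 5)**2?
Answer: -5321099359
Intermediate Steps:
v = -14081 (v = 6859 - 20940 = -14081)
H(g) = (-5 + g)**2
p = 132723 (p = -27 + 9*((16146 - 114) - 1282) = -27 + 9*(16032 - 1282) = -27 + 9*14750 = -27 + 132750 = 132723)
(v - 20852)*(H(145) + p) = (-14081 - 20852)*((-5 + 145)**2 + 132723) = -34933*(140**2 + 132723) = -34933*(19600 + 132723) = -34933*152323 = -5321099359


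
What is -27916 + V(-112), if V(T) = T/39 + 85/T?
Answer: -121952947/4368 ≈ -27920.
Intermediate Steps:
V(T) = 85/T + T/39 (V(T) = T*(1/39) + 85/T = T/39 + 85/T = 85/T + T/39)
-27916 + V(-112) = -27916 + (85/(-112) + (1/39)*(-112)) = -27916 + (85*(-1/112) - 112/39) = -27916 + (-85/112 - 112/39) = -27916 - 15859/4368 = -121952947/4368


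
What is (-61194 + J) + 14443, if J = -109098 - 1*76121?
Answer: -231970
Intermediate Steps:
J = -185219 (J = -109098 - 76121 = -185219)
(-61194 + J) + 14443 = (-61194 - 185219) + 14443 = -246413 + 14443 = -231970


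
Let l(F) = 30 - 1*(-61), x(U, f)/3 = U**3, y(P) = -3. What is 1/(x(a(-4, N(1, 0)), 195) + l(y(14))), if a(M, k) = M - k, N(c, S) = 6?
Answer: -1/2909 ≈ -0.00034376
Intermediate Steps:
x(U, f) = 3*U**3
l(F) = 91 (l(F) = 30 + 61 = 91)
1/(x(a(-4, N(1, 0)), 195) + l(y(14))) = 1/(3*(-4 - 1*6)**3 + 91) = 1/(3*(-4 - 6)**3 + 91) = 1/(3*(-10)**3 + 91) = 1/(3*(-1000) + 91) = 1/(-3000 + 91) = 1/(-2909) = -1/2909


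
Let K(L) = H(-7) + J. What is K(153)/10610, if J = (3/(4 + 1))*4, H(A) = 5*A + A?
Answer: -99/26525 ≈ -0.0037323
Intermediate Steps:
H(A) = 6*A
J = 12/5 (J = (3/5)*4 = ((⅕)*3)*4 = (⅗)*4 = 12/5 ≈ 2.4000)
K(L) = -198/5 (K(L) = 6*(-7) + 12/5 = -42 + 12/5 = -198/5)
K(153)/10610 = -198/5/10610 = -198/5*1/10610 = -99/26525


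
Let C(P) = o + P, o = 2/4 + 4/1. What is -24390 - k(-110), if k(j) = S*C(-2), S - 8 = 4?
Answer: -24420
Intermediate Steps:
o = 9/2 (o = 2*(¼) + 4*1 = ½ + 4 = 9/2 ≈ 4.5000)
S = 12 (S = 8 + 4 = 12)
C(P) = 9/2 + P
k(j) = 30 (k(j) = 12*(9/2 - 2) = 12*(5/2) = 30)
-24390 - k(-110) = -24390 - 1*30 = -24390 - 30 = -24420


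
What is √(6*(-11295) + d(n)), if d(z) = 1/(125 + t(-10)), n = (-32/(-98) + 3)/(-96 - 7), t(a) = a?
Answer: I*√896258135/115 ≈ 260.33*I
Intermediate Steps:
n = -163/5047 (n = (-32*(-1/98) + 3)/(-103) = (16/49 + 3)*(-1/103) = (163/49)*(-1/103) = -163/5047 ≈ -0.032296)
d(z) = 1/115 (d(z) = 1/(125 - 10) = 1/115)
√(6*(-11295) + d(n)) = √(6*(-11295) + 1/115) = √(-67770 + 1/115) = √(-7793549/115) = I*√896258135/115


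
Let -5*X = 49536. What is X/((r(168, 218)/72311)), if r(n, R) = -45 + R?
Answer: -3581997696/865 ≈ -4.1410e+6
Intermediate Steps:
X = -49536/5 (X = -1/5*49536 = -49536/5 ≈ -9907.2)
X/((r(168, 218)/72311)) = -49536*72311/(-45 + 218)/5 = -49536/(5*(173*(1/72311))) = -49536/(5*173/72311) = -49536/5*72311/173 = -3581997696/865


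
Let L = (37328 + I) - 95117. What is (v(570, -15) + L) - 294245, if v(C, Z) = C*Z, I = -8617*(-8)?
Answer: -291648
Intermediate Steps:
I = 68936
L = 11147 (L = (37328 + 68936) - 95117 = 106264 - 95117 = 11147)
(v(570, -15) + L) - 294245 = (570*(-15) + 11147) - 294245 = (-8550 + 11147) - 294245 = 2597 - 294245 = -291648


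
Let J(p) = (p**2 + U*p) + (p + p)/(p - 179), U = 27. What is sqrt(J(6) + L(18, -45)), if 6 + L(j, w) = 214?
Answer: sqrt(12149098)/173 ≈ 20.148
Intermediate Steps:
L(j, w) = 208 (L(j, w) = -6 + 214 = 208)
J(p) = p**2 + 27*p + 2*p/(-179 + p) (J(p) = (p**2 + 27*p) + (p + p)/(p - 179) = (p**2 + 27*p) + (2*p)/(-179 + p) = (p**2 + 27*p) + 2*p/(-179 + p) = p**2 + 27*p + 2*p/(-179 + p))
sqrt(J(6) + L(18, -45)) = sqrt(6*(-4831 + 6**2 - 152*6)/(-179 + 6) + 208) = sqrt(6*(-4831 + 36 - 912)/(-173) + 208) = sqrt(6*(-1/173)*(-5707) + 208) = sqrt(34242/173 + 208) = sqrt(70226/173) = sqrt(12149098)/173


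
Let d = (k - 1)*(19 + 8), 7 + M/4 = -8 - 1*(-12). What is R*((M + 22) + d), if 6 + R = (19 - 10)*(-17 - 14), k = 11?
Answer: -79800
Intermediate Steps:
M = -12 (M = -28 + 4*(-8 - 1*(-12)) = -28 + 4*(-8 + 12) = -28 + 4*4 = -28 + 16 = -12)
d = 270 (d = (11 - 1)*(19 + 8) = 10*27 = 270)
R = -285 (R = -6 + (19 - 10)*(-17 - 14) = -6 + 9*(-31) = -6 - 279 = -285)
R*((M + 22) + d) = -285*((-12 + 22) + 270) = -285*(10 + 270) = -285*280 = -79800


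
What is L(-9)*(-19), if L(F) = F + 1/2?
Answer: 323/2 ≈ 161.50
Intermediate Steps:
L(F) = 1/2 + F (L(F) = F + 1/2 = 1/2 + F)
L(-9)*(-19) = (1/2 - 9)*(-19) = -17/2*(-19) = 323/2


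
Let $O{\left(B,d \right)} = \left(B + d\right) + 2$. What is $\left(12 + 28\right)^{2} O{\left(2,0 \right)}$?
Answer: $6400$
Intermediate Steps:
$O{\left(B,d \right)} = 2 + B + d$
$\left(12 + 28\right)^{2} O{\left(2,0 \right)} = \left(12 + 28\right)^{2} \left(2 + 2 + 0\right) = 40^{2} \cdot 4 = 1600 \cdot 4 = 6400$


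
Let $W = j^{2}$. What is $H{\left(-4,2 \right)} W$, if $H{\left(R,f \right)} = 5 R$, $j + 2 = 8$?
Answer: $-720$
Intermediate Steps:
$j = 6$ ($j = -2 + 8 = 6$)
$W = 36$ ($W = 6^{2} = 36$)
$H{\left(-4,2 \right)} W = 5 \left(-4\right) 36 = \left(-20\right) 36 = -720$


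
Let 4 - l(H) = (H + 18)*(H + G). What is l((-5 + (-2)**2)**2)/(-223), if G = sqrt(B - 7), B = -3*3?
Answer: 15/223 + 76*I/223 ≈ 0.067265 + 0.34081*I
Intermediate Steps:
B = -9
G = 4*I (G = sqrt(-9 - 7) = sqrt(-16) = 4*I ≈ 4.0*I)
l(H) = 4 - (18 + H)*(H + 4*I) (l(H) = 4 - (H + 18)*(H + 4*I) = 4 - (18 + H)*(H + 4*I))
l((-5 + (-2)**2)**2)/(-223) = (4 - ((-5 + (-2)**2)**2)**2 - 72*I - 18*(-5 + (-2)**2)**2 - 4*I*(-5 + (-2)**2)**2)/(-223) = (4 - ((-5 + 4)**2)**2 - 72*I - 18*(-5 + 4)**2 - 4*I*(-5 + 4)**2)*(-1/223) = (4 - ((-1)**2)**2 - 72*I - 18*(-1)**2 - 4*I*(-1)**2)*(-1/223) = (4 - 1*1**2 - 72*I - 18*1 - 4*I*1)*(-1/223) = (4 - 1*1 - 72*I - 18 - 4*I)*(-1/223) = (4 - 1 - 72*I - 18 - 4*I)*(-1/223) = (-15 - 76*I)*(-1/223) = 15/223 + 76*I/223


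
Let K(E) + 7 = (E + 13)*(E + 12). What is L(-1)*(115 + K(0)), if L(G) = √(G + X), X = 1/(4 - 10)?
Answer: 44*I*√42 ≈ 285.15*I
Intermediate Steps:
X = -⅙ (X = 1/(-6) = -⅙ ≈ -0.16667)
L(G) = √(-⅙ + G) (L(G) = √(G - ⅙) = √(-⅙ + G))
K(E) = -7 + (12 + E)*(13 + E) (K(E) = -7 + (E + 13)*(E + 12) = -7 + (13 + E)*(12 + E) = -7 + (12 + E)*(13 + E))
L(-1)*(115 + K(0)) = (√(-6 + 36*(-1))/6)*(115 + (149 + 0² + 25*0)) = (√(-6 - 36)/6)*(115 + (149 + 0 + 0)) = (√(-42)/6)*(115 + 149) = ((I*√42)/6)*264 = (I*√42/6)*264 = 44*I*√42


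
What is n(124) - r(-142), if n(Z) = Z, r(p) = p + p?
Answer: 408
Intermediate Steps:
r(p) = 2*p
n(124) - r(-142) = 124 - 2*(-142) = 124 - 1*(-284) = 124 + 284 = 408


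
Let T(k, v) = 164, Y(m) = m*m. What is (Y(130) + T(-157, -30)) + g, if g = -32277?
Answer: -15213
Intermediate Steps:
Y(m) = m²
(Y(130) + T(-157, -30)) + g = (130² + 164) - 32277 = (16900 + 164) - 32277 = 17064 - 32277 = -15213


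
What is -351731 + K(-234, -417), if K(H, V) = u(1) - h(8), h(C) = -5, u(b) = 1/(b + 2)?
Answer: -1055177/3 ≈ -3.5173e+5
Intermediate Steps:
u(b) = 1/(2 + b)
K(H, V) = 16/3 (K(H, V) = 1/(2 + 1) - 1*(-5) = 1/3 + 5 = ⅓ + 5 = 16/3)
-351731 + K(-234, -417) = -351731 + 16/3 = -1055177/3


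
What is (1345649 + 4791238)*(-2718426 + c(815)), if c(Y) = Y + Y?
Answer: -16672670054052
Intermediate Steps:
c(Y) = 2*Y
(1345649 + 4791238)*(-2718426 + c(815)) = (1345649 + 4791238)*(-2718426 + 2*815) = 6136887*(-2718426 + 1630) = 6136887*(-2716796) = -16672670054052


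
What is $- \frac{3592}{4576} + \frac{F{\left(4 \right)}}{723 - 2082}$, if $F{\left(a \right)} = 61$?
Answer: $- \frac{645083}{777348} \approx -0.82985$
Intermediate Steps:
$- \frac{3592}{4576} + \frac{F{\left(4 \right)}}{723 - 2082} = - \frac{3592}{4576} + \frac{61}{723 - 2082} = \left(-3592\right) \frac{1}{4576} + \frac{61}{-1359} = - \frac{449}{572} + 61 \left(- \frac{1}{1359}\right) = - \frac{449}{572} - \frac{61}{1359} = - \frac{645083}{777348}$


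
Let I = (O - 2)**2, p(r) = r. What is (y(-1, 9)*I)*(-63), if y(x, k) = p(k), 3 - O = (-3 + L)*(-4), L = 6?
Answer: -95823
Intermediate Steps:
O = 15 (O = 3 - (-3 + 6)*(-4) = 3 - 3*(-4) = 3 - 1*(-12) = 3 + 12 = 15)
y(x, k) = k
I = 169 (I = (15 - 2)**2 = 13**2 = 169)
(y(-1, 9)*I)*(-63) = (9*169)*(-63) = 1521*(-63) = -95823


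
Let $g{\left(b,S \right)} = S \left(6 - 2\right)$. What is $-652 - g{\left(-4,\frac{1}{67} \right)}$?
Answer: $- \frac{43688}{67} \approx -652.06$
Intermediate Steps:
$g{\left(b,S \right)} = 4 S$ ($g{\left(b,S \right)} = S 4 = 4 S$)
$-652 - g{\left(-4,\frac{1}{67} \right)} = -652 - \frac{4}{67} = - \frac{43688}{67}$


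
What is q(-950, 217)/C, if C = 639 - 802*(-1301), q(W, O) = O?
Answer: 217/1044041 ≈ 0.00020785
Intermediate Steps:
C = 1044041 (C = 639 + 1043402 = 1044041)
q(-950, 217)/C = 217/1044041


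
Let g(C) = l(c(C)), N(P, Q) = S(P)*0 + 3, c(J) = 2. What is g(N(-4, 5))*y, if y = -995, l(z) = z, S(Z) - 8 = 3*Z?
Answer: -1990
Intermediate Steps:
S(Z) = 8 + 3*Z
N(P, Q) = 3 (N(P, Q) = (8 + 3*P)*0 + 3 = 0 + 3 = 3)
g(C) = 2
g(N(-4, 5))*y = 2*(-995) = -1990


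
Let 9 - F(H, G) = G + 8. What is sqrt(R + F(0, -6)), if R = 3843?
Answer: 5*sqrt(154) ≈ 62.048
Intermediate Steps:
F(H, G) = 1 - G (F(H, G) = 9 - (G + 8) = 9 - (8 + G) = 9 + (-8 - G) = 1 - G)
sqrt(R + F(0, -6)) = sqrt(3843 + (1 - 1*(-6))) = sqrt(3843 + (1 + 6)) = sqrt(3843 + 7) = sqrt(3850) = 5*sqrt(154)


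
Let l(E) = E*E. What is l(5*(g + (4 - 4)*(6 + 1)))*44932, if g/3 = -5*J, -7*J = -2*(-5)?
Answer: 25274250000/49 ≈ 5.1580e+8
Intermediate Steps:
J = -10/7 (J = -(-2)*(-5)/7 = -⅐*10 = -10/7 ≈ -1.4286)
g = 150/7 (g = 3*(-5*(-10/7)) = 3*(50/7) = 150/7 ≈ 21.429)
l(E) = E²
l(5*(g + (4 - 4)*(6 + 1)))*44932 = (5*(150/7 + (4 - 4)*(6 + 1)))²*44932 = (5*(150/7 + 0*7))²*44932 = (5*(150/7 + 0))²*44932 = (5*(150/7))²*44932 = (750/7)²*44932 = (562500/49)*44932 = 25274250000/49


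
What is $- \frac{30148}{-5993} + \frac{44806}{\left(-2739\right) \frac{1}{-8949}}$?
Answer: $\frac{801029719038}{5471609} \approx 1.464 \cdot 10^{5}$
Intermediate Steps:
$- \frac{30148}{-5993} + \frac{44806}{\left(-2739\right) \frac{1}{-8949}} = \left(-30148\right) \left(- \frac{1}{5993}\right) + \frac{44806}{\left(-2739\right) \left(- \frac{1}{8949}\right)} = \frac{30148}{5993} + \frac{44806}{\frac{913}{2983}} = \frac{30148}{5993} + 44806 \cdot \frac{2983}{913} = \frac{30148}{5993} + \frac{133656298}{913} = \frac{801029719038}{5471609}$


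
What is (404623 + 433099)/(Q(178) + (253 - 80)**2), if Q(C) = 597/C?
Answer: 149114516/5327959 ≈ 27.987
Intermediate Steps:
(404623 + 433099)/(Q(178) + (253 - 80)**2) = (404623 + 433099)/(597/178 + (253 - 80)**2) = 837722/(597*(1/178) + 173**2) = 837722/(597/178 + 29929) = 837722/(5327959/178) = 837722*(178/5327959) = 149114516/5327959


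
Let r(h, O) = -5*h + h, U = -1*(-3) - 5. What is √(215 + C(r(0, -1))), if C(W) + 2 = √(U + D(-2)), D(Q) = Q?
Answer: √(213 + 2*I) ≈ 14.595 + 0.06852*I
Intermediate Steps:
U = -2 (U = 3 - 5 = -2)
r(h, O) = -4*h
C(W) = -2 + 2*I (C(W) = -2 + √(-2 - 2) = -2 + √(-4) = -2 + 2*I)
√(215 + C(r(0, -1))) = √(215 + (-2 + 2*I)) = √(213 + 2*I)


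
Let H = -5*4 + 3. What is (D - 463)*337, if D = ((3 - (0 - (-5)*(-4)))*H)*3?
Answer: -551332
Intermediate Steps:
H = -17 (H = -20 + 3 = -17)
D = -1173 (D = ((3 - (0 - (-5)*(-4)))*(-17))*3 = ((3 - (0 - 1*20))*(-17))*3 = ((3 - (0 - 20))*(-17))*3 = ((3 - 1*(-20))*(-17))*3 = ((3 + 20)*(-17))*3 = (23*(-17))*3 = -391*3 = -1173)
(D - 463)*337 = (-1173 - 463)*337 = -1636*337 = -551332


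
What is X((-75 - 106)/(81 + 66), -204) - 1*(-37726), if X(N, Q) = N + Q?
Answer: 5515553/147 ≈ 37521.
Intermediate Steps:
X((-75 - 106)/(81 + 66), -204) - 1*(-37726) = ((-75 - 106)/(81 + 66) - 204) - 1*(-37726) = (-181/147 - 204) + 37726 = -30169/147 + 37726 = 5515553/147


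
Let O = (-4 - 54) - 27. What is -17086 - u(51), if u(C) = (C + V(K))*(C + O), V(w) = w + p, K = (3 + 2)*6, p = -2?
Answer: -14400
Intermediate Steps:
K = 30 (K = 5*6 = 30)
V(w) = -2 + w (V(w) = w - 2 = -2 + w)
O = -85 (O = -58 - 27 = -85)
u(C) = (-85 + C)*(28 + C) (u(C) = (C + (-2 + 30))*(C - 85) = (C + 28)*(-85 + C) = (28 + C)*(-85 + C) = (-85 + C)*(28 + C))
-17086 - u(51) = -17086 - (-2380 + 51**2 - 57*51) = -17086 - (-2380 + 2601 - 2907) = -17086 - 1*(-2686) = -17086 + 2686 = -14400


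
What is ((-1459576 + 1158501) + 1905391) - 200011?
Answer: 1404305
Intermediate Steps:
((-1459576 + 1158501) + 1905391) - 200011 = (-301075 + 1905391) - 200011 = 1604316 - 200011 = 1404305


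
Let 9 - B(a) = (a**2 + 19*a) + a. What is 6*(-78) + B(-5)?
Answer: -384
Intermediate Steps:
B(a) = 9 - a**2 - 20*a (B(a) = 9 - ((a**2 + 19*a) + a) = 9 - (a**2 + 20*a) = 9 + (-a**2 - 20*a) = 9 - a**2 - 20*a)
6*(-78) + B(-5) = 6*(-78) + (9 - 1*(-5)**2 - 20*(-5)) = -468 + (9 - 1*25 + 100) = -468 + (9 - 25 + 100) = -468 + 84 = -384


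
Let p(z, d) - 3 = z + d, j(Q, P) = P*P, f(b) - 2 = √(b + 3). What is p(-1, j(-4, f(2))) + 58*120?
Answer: 6971 + 4*√5 ≈ 6979.9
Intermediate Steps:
f(b) = 2 + √(3 + b) (f(b) = 2 + √(b + 3) = 2 + √(3 + b))
j(Q, P) = P²
p(z, d) = 3 + d + z (p(z, d) = 3 + (z + d) = 3 + (d + z) = 3 + d + z)
p(-1, j(-4, f(2))) + 58*120 = (3 + (2 + √(3 + 2))² - 1) + 58*120 = (3 + (2 + √5)² - 1) + 6960 = (2 + (2 + √5)²) + 6960 = 6962 + (2 + √5)²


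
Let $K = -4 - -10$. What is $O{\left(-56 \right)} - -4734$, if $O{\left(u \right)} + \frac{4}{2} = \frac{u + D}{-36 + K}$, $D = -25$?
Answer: $\frac{47347}{10} \approx 4734.7$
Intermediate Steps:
$K = 6$ ($K = -4 + 10 = 6$)
$O{\left(u \right)} = - \frac{7}{6} - \frac{u}{30}$ ($O{\left(u \right)} = -2 + \frac{u - 25}{-36 + 6} = -2 + \frac{-25 + u}{-30} = -2 + \left(-25 + u\right) \left(- \frac{1}{30}\right) = -2 - \left(- \frac{5}{6} + \frac{u}{30}\right) = - \frac{7}{6} - \frac{u}{30}$)
$O{\left(-56 \right)} - -4734 = \left(- \frac{7}{6} - - \frac{28}{15}\right) - -4734 = \left(- \frac{7}{6} + \frac{28}{15}\right) + 4734 = \frac{7}{10} + 4734 = \frac{47347}{10}$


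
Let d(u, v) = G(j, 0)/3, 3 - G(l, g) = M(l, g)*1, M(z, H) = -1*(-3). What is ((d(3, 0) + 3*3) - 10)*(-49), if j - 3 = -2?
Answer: 49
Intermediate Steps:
j = 1 (j = 3 - 2 = 1)
M(z, H) = 3
G(l, g) = 0 (G(l, g) = 3 - 3 = 0)
d(u, v) = 0 (d(u, v) = 0/3 = 0*(⅓) = 0)
((d(3, 0) + 3*3) - 10)*(-49) = ((0 + 3*3) - 10)*(-49) = ((0 + 9) - 10)*(-49) = (9 - 10)*(-49) = -1*(-49) = 49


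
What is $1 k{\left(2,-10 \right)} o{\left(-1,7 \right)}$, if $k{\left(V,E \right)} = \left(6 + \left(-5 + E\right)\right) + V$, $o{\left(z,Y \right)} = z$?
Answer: $7$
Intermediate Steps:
$k{\left(V,E \right)} = 1 + E + V$ ($k{\left(V,E \right)} = \left(1 + E\right) + V = 1 + E + V$)
$1 k{\left(2,-10 \right)} o{\left(-1,7 \right)} = 1 \left(1 - 10 + 2\right) \left(-1\right) = 1 \left(-7\right) \left(-1\right) = \left(-7\right) \left(-1\right) = 7$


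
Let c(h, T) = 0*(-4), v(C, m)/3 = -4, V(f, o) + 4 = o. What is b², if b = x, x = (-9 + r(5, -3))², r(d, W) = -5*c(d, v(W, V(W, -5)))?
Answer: 6561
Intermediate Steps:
V(f, o) = -4 + o
v(C, m) = -12 (v(C, m) = 3*(-4) = -12)
c(h, T) = 0
r(d, W) = 0 (r(d, W) = -5*0 = 0)
x = 81 (x = (-9 + 0)² = (-9)² = 81)
b = 81
b² = 81² = 6561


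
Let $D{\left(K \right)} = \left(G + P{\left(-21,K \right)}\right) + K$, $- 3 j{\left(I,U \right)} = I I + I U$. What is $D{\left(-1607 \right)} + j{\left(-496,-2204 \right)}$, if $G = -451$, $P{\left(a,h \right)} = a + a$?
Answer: $-448500$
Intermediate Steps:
$P{\left(a,h \right)} = 2 a$
$j{\left(I,U \right)} = - \frac{I^{2}}{3} - \frac{I U}{3}$ ($j{\left(I,U \right)} = - \frac{I I + I U}{3} = - \frac{I^{2} + I U}{3} = - \frac{I^{2}}{3} - \frac{I U}{3}$)
$D{\left(K \right)} = -493 + K$ ($D{\left(K \right)} = \left(-451 + 2 \left(-21\right)\right) + K = \left(-451 - 42\right) + K = -493 + K$)
$D{\left(-1607 \right)} + j{\left(-496,-2204 \right)} = \left(-493 - 1607\right) - - \frac{496 \left(-496 - 2204\right)}{3} = -2100 - \left(- \frac{496}{3}\right) \left(-2700\right) = -2100 - 446400 = -448500$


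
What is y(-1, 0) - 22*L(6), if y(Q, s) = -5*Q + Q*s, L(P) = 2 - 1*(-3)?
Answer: -105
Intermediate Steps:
L(P) = 5 (L(P) = 2 + 3 = 5)
y(-1, 0) - 22*L(6) = -(-5 + 0) - 22*5 = -1*(-5) - 110 = 5 - 110 = -105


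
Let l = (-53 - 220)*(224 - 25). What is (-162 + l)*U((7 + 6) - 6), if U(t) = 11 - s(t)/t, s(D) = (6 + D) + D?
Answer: -3105873/7 ≈ -4.4370e+5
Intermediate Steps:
s(D) = 6 + 2*D
l = -54327 (l = -273*199 = -54327)
U(t) = 11 - (6 + 2*t)/t
(-162 + l)*U((7 + 6) - 6) = (-162 - 54327)*(9 - 6/((7 + 6) - 6)) = -54489*(9 - 6/(13 - 6)) = -54489*(9 - 6/7) = -54489*57/7 = -3105873/7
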